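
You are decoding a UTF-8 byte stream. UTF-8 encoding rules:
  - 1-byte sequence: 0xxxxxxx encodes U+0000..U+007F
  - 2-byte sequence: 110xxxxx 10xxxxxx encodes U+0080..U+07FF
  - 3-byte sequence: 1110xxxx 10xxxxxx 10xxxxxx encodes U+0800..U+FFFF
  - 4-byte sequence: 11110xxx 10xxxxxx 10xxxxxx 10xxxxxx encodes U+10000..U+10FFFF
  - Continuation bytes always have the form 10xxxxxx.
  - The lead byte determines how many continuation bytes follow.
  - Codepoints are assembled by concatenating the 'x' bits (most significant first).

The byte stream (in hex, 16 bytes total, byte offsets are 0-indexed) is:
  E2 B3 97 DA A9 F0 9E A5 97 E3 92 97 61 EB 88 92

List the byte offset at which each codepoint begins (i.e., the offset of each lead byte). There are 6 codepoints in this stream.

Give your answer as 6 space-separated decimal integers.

Answer: 0 3 5 9 12 13

Derivation:
Byte[0]=E2: 3-byte lead, need 2 cont bytes. acc=0x2
Byte[1]=B3: continuation. acc=(acc<<6)|0x33=0xB3
Byte[2]=97: continuation. acc=(acc<<6)|0x17=0x2CD7
Completed: cp=U+2CD7 (starts at byte 0)
Byte[3]=DA: 2-byte lead, need 1 cont bytes. acc=0x1A
Byte[4]=A9: continuation. acc=(acc<<6)|0x29=0x6A9
Completed: cp=U+06A9 (starts at byte 3)
Byte[5]=F0: 4-byte lead, need 3 cont bytes. acc=0x0
Byte[6]=9E: continuation. acc=(acc<<6)|0x1E=0x1E
Byte[7]=A5: continuation. acc=(acc<<6)|0x25=0x7A5
Byte[8]=97: continuation. acc=(acc<<6)|0x17=0x1E957
Completed: cp=U+1E957 (starts at byte 5)
Byte[9]=E3: 3-byte lead, need 2 cont bytes. acc=0x3
Byte[10]=92: continuation. acc=(acc<<6)|0x12=0xD2
Byte[11]=97: continuation. acc=(acc<<6)|0x17=0x3497
Completed: cp=U+3497 (starts at byte 9)
Byte[12]=61: 1-byte ASCII. cp=U+0061
Byte[13]=EB: 3-byte lead, need 2 cont bytes. acc=0xB
Byte[14]=88: continuation. acc=(acc<<6)|0x08=0x2C8
Byte[15]=92: continuation. acc=(acc<<6)|0x12=0xB212
Completed: cp=U+B212 (starts at byte 13)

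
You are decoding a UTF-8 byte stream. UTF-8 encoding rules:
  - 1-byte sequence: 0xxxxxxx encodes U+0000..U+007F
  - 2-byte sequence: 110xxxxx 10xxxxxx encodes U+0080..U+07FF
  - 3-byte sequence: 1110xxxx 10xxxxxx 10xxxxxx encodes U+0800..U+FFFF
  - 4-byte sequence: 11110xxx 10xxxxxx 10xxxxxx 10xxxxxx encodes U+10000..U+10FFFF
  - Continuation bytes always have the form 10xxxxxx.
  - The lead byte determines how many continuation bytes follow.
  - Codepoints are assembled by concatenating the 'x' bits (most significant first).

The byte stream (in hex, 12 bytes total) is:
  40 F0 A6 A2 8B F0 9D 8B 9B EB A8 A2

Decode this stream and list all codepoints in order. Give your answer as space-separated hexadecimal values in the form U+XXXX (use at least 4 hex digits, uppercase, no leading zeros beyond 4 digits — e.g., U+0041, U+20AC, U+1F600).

Byte[0]=40: 1-byte ASCII. cp=U+0040
Byte[1]=F0: 4-byte lead, need 3 cont bytes. acc=0x0
Byte[2]=A6: continuation. acc=(acc<<6)|0x26=0x26
Byte[3]=A2: continuation. acc=(acc<<6)|0x22=0x9A2
Byte[4]=8B: continuation. acc=(acc<<6)|0x0B=0x2688B
Completed: cp=U+2688B (starts at byte 1)
Byte[5]=F0: 4-byte lead, need 3 cont bytes. acc=0x0
Byte[6]=9D: continuation. acc=(acc<<6)|0x1D=0x1D
Byte[7]=8B: continuation. acc=(acc<<6)|0x0B=0x74B
Byte[8]=9B: continuation. acc=(acc<<6)|0x1B=0x1D2DB
Completed: cp=U+1D2DB (starts at byte 5)
Byte[9]=EB: 3-byte lead, need 2 cont bytes. acc=0xB
Byte[10]=A8: continuation. acc=(acc<<6)|0x28=0x2E8
Byte[11]=A2: continuation. acc=(acc<<6)|0x22=0xBA22
Completed: cp=U+BA22 (starts at byte 9)

Answer: U+0040 U+2688B U+1D2DB U+BA22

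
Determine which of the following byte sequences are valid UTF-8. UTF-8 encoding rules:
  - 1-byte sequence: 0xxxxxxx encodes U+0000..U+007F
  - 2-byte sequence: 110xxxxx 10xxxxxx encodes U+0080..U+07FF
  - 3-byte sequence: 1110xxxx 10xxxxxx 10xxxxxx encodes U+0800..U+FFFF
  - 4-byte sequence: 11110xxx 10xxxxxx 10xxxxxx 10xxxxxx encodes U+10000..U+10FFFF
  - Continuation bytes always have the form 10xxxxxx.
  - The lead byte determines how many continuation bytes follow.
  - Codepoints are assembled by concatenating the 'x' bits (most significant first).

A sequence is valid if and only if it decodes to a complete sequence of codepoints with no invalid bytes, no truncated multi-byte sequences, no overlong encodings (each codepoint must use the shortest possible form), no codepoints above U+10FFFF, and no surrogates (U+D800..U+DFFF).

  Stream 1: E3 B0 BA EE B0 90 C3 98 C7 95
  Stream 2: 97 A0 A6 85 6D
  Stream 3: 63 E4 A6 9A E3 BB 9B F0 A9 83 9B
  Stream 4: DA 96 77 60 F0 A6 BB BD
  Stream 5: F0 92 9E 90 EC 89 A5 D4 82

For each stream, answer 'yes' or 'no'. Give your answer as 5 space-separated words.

Stream 1: decodes cleanly. VALID
Stream 2: error at byte offset 0. INVALID
Stream 3: decodes cleanly. VALID
Stream 4: decodes cleanly. VALID
Stream 5: decodes cleanly. VALID

Answer: yes no yes yes yes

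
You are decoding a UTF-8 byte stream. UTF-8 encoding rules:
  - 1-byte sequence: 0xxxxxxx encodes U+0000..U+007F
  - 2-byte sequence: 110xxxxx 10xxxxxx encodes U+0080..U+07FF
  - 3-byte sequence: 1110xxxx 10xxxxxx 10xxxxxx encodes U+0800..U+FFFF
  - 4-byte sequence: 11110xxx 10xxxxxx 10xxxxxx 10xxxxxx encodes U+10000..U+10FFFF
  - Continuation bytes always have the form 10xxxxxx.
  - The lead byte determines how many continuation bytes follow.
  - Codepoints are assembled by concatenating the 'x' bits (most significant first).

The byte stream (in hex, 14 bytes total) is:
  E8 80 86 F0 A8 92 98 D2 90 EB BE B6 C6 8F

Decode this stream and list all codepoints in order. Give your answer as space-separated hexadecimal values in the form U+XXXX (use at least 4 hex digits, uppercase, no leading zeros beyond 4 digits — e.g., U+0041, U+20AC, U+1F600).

Byte[0]=E8: 3-byte lead, need 2 cont bytes. acc=0x8
Byte[1]=80: continuation. acc=(acc<<6)|0x00=0x200
Byte[2]=86: continuation. acc=(acc<<6)|0x06=0x8006
Completed: cp=U+8006 (starts at byte 0)
Byte[3]=F0: 4-byte lead, need 3 cont bytes. acc=0x0
Byte[4]=A8: continuation. acc=(acc<<6)|0x28=0x28
Byte[5]=92: continuation. acc=(acc<<6)|0x12=0xA12
Byte[6]=98: continuation. acc=(acc<<6)|0x18=0x28498
Completed: cp=U+28498 (starts at byte 3)
Byte[7]=D2: 2-byte lead, need 1 cont bytes. acc=0x12
Byte[8]=90: continuation. acc=(acc<<6)|0x10=0x490
Completed: cp=U+0490 (starts at byte 7)
Byte[9]=EB: 3-byte lead, need 2 cont bytes. acc=0xB
Byte[10]=BE: continuation. acc=(acc<<6)|0x3E=0x2FE
Byte[11]=B6: continuation. acc=(acc<<6)|0x36=0xBFB6
Completed: cp=U+BFB6 (starts at byte 9)
Byte[12]=C6: 2-byte lead, need 1 cont bytes. acc=0x6
Byte[13]=8F: continuation. acc=(acc<<6)|0x0F=0x18F
Completed: cp=U+018F (starts at byte 12)

Answer: U+8006 U+28498 U+0490 U+BFB6 U+018F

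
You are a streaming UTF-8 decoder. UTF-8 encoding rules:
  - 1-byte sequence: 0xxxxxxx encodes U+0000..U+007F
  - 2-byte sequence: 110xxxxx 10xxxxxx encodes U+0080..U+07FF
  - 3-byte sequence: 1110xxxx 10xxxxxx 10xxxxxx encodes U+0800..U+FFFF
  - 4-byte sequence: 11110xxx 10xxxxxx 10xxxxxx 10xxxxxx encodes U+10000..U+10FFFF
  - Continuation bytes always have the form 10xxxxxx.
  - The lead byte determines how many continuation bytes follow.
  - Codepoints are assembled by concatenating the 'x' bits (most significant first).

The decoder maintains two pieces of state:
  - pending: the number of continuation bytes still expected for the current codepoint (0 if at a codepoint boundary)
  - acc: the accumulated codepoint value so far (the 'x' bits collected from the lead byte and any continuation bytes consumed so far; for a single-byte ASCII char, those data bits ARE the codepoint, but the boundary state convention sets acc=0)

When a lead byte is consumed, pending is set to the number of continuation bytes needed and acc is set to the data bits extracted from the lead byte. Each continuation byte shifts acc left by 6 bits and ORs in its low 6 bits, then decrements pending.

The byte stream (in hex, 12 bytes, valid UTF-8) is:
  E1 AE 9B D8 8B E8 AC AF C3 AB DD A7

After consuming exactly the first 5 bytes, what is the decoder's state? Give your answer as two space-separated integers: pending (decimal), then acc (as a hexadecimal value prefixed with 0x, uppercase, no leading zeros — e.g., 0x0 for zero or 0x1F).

Answer: 0 0x60B

Derivation:
Byte[0]=E1: 3-byte lead. pending=2, acc=0x1
Byte[1]=AE: continuation. acc=(acc<<6)|0x2E=0x6E, pending=1
Byte[2]=9B: continuation. acc=(acc<<6)|0x1B=0x1B9B, pending=0
Byte[3]=D8: 2-byte lead. pending=1, acc=0x18
Byte[4]=8B: continuation. acc=(acc<<6)|0x0B=0x60B, pending=0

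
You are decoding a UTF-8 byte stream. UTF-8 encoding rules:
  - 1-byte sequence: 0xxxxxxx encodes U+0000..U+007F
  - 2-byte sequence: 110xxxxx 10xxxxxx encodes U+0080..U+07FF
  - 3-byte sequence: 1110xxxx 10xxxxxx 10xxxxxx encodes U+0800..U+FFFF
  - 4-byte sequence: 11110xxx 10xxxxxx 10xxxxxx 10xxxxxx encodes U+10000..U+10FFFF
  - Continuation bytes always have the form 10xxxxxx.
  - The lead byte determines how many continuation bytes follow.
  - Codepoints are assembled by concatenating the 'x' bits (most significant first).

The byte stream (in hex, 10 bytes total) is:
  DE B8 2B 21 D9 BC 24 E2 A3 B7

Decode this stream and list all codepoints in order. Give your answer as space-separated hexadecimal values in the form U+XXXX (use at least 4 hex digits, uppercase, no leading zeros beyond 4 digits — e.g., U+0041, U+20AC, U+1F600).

Answer: U+07B8 U+002B U+0021 U+067C U+0024 U+28F7

Derivation:
Byte[0]=DE: 2-byte lead, need 1 cont bytes. acc=0x1E
Byte[1]=B8: continuation. acc=(acc<<6)|0x38=0x7B8
Completed: cp=U+07B8 (starts at byte 0)
Byte[2]=2B: 1-byte ASCII. cp=U+002B
Byte[3]=21: 1-byte ASCII. cp=U+0021
Byte[4]=D9: 2-byte lead, need 1 cont bytes. acc=0x19
Byte[5]=BC: continuation. acc=(acc<<6)|0x3C=0x67C
Completed: cp=U+067C (starts at byte 4)
Byte[6]=24: 1-byte ASCII. cp=U+0024
Byte[7]=E2: 3-byte lead, need 2 cont bytes. acc=0x2
Byte[8]=A3: continuation. acc=(acc<<6)|0x23=0xA3
Byte[9]=B7: continuation. acc=(acc<<6)|0x37=0x28F7
Completed: cp=U+28F7 (starts at byte 7)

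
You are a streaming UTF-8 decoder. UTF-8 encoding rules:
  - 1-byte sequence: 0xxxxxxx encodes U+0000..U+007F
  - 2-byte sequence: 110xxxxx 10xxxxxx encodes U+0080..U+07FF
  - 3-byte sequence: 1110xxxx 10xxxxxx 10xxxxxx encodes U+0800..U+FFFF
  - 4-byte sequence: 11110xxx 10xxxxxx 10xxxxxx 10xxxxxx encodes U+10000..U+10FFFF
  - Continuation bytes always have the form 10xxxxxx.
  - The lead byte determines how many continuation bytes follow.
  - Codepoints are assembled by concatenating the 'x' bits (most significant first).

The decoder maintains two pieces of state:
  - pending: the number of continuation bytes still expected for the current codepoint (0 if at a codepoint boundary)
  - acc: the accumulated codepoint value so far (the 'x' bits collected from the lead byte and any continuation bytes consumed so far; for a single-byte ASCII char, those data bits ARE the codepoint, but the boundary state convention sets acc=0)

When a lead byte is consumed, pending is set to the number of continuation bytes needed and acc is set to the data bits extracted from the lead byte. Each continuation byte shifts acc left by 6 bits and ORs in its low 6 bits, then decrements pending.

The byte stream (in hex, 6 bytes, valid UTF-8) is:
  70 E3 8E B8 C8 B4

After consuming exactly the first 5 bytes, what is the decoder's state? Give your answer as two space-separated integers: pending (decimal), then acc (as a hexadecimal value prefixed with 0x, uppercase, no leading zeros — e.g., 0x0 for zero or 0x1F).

Byte[0]=70: 1-byte. pending=0, acc=0x0
Byte[1]=E3: 3-byte lead. pending=2, acc=0x3
Byte[2]=8E: continuation. acc=(acc<<6)|0x0E=0xCE, pending=1
Byte[3]=B8: continuation. acc=(acc<<6)|0x38=0x33B8, pending=0
Byte[4]=C8: 2-byte lead. pending=1, acc=0x8

Answer: 1 0x8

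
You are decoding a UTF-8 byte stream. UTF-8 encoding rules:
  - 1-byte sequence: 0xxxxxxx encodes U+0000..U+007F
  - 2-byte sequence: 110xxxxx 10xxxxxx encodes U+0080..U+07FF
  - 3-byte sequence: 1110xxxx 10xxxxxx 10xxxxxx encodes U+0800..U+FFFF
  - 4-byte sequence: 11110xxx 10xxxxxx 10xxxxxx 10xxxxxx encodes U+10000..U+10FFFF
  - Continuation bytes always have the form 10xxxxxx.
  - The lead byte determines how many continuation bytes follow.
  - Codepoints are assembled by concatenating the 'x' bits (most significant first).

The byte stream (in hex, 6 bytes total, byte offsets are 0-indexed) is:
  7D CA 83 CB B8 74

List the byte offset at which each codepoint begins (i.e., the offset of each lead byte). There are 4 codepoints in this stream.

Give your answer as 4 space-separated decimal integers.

Byte[0]=7D: 1-byte ASCII. cp=U+007D
Byte[1]=CA: 2-byte lead, need 1 cont bytes. acc=0xA
Byte[2]=83: continuation. acc=(acc<<6)|0x03=0x283
Completed: cp=U+0283 (starts at byte 1)
Byte[3]=CB: 2-byte lead, need 1 cont bytes. acc=0xB
Byte[4]=B8: continuation. acc=(acc<<6)|0x38=0x2F8
Completed: cp=U+02F8 (starts at byte 3)
Byte[5]=74: 1-byte ASCII. cp=U+0074

Answer: 0 1 3 5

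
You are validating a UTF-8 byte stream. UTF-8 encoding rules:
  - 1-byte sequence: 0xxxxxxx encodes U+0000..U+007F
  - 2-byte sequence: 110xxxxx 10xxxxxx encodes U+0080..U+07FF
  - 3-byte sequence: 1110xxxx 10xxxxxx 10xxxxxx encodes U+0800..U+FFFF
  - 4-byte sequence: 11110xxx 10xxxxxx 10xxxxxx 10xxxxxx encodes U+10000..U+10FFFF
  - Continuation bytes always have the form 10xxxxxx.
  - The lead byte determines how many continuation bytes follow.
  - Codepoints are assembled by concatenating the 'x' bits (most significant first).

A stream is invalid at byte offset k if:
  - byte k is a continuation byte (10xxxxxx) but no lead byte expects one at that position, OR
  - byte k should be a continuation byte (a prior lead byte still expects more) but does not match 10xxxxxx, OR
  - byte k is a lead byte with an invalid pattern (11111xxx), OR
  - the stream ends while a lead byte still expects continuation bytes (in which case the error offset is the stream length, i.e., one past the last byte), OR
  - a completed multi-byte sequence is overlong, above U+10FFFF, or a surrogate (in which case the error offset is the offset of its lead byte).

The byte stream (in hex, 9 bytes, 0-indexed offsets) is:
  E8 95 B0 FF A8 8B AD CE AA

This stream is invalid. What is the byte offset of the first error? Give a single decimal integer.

Answer: 3

Derivation:
Byte[0]=E8: 3-byte lead, need 2 cont bytes. acc=0x8
Byte[1]=95: continuation. acc=(acc<<6)|0x15=0x215
Byte[2]=B0: continuation. acc=(acc<<6)|0x30=0x8570
Completed: cp=U+8570 (starts at byte 0)
Byte[3]=FF: INVALID lead byte (not 0xxx/110x/1110/11110)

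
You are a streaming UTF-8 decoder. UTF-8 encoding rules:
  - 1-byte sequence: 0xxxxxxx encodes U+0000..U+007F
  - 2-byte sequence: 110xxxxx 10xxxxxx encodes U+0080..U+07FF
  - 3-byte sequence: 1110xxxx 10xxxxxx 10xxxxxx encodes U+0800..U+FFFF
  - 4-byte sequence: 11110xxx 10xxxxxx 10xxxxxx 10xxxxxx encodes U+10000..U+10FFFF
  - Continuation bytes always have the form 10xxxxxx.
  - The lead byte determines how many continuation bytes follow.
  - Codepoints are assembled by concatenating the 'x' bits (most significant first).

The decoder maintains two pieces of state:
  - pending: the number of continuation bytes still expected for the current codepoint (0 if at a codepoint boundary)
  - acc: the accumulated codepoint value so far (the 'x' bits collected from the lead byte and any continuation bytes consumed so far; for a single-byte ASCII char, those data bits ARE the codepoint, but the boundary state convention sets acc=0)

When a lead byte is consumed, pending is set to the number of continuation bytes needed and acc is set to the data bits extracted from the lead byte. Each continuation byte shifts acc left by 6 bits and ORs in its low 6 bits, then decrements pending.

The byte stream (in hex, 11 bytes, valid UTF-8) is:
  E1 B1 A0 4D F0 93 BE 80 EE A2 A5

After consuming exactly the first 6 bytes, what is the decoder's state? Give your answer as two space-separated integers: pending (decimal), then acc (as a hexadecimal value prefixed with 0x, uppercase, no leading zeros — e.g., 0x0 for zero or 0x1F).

Byte[0]=E1: 3-byte lead. pending=2, acc=0x1
Byte[1]=B1: continuation. acc=(acc<<6)|0x31=0x71, pending=1
Byte[2]=A0: continuation. acc=(acc<<6)|0x20=0x1C60, pending=0
Byte[3]=4D: 1-byte. pending=0, acc=0x0
Byte[4]=F0: 4-byte lead. pending=3, acc=0x0
Byte[5]=93: continuation. acc=(acc<<6)|0x13=0x13, pending=2

Answer: 2 0x13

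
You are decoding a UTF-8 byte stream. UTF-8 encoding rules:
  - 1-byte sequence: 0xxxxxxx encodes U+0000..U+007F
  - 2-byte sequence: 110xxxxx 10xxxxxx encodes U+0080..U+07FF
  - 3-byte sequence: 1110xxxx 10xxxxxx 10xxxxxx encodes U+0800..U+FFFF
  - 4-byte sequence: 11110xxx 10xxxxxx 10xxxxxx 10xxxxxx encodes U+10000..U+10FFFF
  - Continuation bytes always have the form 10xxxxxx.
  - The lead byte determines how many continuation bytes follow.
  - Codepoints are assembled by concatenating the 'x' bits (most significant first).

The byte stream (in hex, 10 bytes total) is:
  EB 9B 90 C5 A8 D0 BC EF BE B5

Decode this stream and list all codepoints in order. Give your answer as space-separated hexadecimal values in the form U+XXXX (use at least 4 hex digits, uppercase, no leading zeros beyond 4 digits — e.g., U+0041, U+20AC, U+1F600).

Byte[0]=EB: 3-byte lead, need 2 cont bytes. acc=0xB
Byte[1]=9B: continuation. acc=(acc<<6)|0x1B=0x2DB
Byte[2]=90: continuation. acc=(acc<<6)|0x10=0xB6D0
Completed: cp=U+B6D0 (starts at byte 0)
Byte[3]=C5: 2-byte lead, need 1 cont bytes. acc=0x5
Byte[4]=A8: continuation. acc=(acc<<6)|0x28=0x168
Completed: cp=U+0168 (starts at byte 3)
Byte[5]=D0: 2-byte lead, need 1 cont bytes. acc=0x10
Byte[6]=BC: continuation. acc=(acc<<6)|0x3C=0x43C
Completed: cp=U+043C (starts at byte 5)
Byte[7]=EF: 3-byte lead, need 2 cont bytes. acc=0xF
Byte[8]=BE: continuation. acc=(acc<<6)|0x3E=0x3FE
Byte[9]=B5: continuation. acc=(acc<<6)|0x35=0xFFB5
Completed: cp=U+FFB5 (starts at byte 7)

Answer: U+B6D0 U+0168 U+043C U+FFB5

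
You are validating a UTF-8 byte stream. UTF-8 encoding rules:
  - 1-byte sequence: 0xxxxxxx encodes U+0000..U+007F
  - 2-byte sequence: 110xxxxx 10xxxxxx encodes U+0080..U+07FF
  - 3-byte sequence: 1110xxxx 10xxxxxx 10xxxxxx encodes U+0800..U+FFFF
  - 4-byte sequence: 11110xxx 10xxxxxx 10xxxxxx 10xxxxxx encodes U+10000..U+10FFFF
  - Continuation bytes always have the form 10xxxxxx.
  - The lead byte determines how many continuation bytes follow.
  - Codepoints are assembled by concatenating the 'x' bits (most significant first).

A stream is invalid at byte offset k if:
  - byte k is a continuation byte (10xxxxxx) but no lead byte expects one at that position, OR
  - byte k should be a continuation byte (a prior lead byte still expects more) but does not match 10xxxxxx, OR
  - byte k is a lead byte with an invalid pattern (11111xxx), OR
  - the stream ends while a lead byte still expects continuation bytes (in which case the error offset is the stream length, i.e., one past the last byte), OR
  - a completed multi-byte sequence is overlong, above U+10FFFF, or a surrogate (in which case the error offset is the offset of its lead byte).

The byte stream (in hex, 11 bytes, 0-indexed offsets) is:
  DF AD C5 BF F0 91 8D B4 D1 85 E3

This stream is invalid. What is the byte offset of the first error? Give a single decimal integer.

Byte[0]=DF: 2-byte lead, need 1 cont bytes. acc=0x1F
Byte[1]=AD: continuation. acc=(acc<<6)|0x2D=0x7ED
Completed: cp=U+07ED (starts at byte 0)
Byte[2]=C5: 2-byte lead, need 1 cont bytes. acc=0x5
Byte[3]=BF: continuation. acc=(acc<<6)|0x3F=0x17F
Completed: cp=U+017F (starts at byte 2)
Byte[4]=F0: 4-byte lead, need 3 cont bytes. acc=0x0
Byte[5]=91: continuation. acc=(acc<<6)|0x11=0x11
Byte[6]=8D: continuation. acc=(acc<<6)|0x0D=0x44D
Byte[7]=B4: continuation. acc=(acc<<6)|0x34=0x11374
Completed: cp=U+11374 (starts at byte 4)
Byte[8]=D1: 2-byte lead, need 1 cont bytes. acc=0x11
Byte[9]=85: continuation. acc=(acc<<6)|0x05=0x445
Completed: cp=U+0445 (starts at byte 8)
Byte[10]=E3: 3-byte lead, need 2 cont bytes. acc=0x3
Byte[11]: stream ended, expected continuation. INVALID

Answer: 11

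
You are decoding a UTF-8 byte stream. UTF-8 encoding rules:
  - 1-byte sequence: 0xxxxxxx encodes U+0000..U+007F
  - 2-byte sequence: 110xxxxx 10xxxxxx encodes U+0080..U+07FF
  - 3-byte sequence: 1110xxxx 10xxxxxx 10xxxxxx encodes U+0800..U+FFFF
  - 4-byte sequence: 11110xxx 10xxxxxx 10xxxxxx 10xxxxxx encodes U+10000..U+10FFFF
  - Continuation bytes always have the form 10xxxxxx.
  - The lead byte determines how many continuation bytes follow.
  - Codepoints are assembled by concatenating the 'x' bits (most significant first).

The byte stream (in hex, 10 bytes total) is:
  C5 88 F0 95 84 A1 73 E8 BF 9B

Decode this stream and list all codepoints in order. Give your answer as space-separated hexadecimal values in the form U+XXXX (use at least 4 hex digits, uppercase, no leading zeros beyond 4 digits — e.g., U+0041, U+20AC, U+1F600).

Answer: U+0148 U+15121 U+0073 U+8FDB

Derivation:
Byte[0]=C5: 2-byte lead, need 1 cont bytes. acc=0x5
Byte[1]=88: continuation. acc=(acc<<6)|0x08=0x148
Completed: cp=U+0148 (starts at byte 0)
Byte[2]=F0: 4-byte lead, need 3 cont bytes. acc=0x0
Byte[3]=95: continuation. acc=(acc<<6)|0x15=0x15
Byte[4]=84: continuation. acc=(acc<<6)|0x04=0x544
Byte[5]=A1: continuation. acc=(acc<<6)|0x21=0x15121
Completed: cp=U+15121 (starts at byte 2)
Byte[6]=73: 1-byte ASCII. cp=U+0073
Byte[7]=E8: 3-byte lead, need 2 cont bytes. acc=0x8
Byte[8]=BF: continuation. acc=(acc<<6)|0x3F=0x23F
Byte[9]=9B: continuation. acc=(acc<<6)|0x1B=0x8FDB
Completed: cp=U+8FDB (starts at byte 7)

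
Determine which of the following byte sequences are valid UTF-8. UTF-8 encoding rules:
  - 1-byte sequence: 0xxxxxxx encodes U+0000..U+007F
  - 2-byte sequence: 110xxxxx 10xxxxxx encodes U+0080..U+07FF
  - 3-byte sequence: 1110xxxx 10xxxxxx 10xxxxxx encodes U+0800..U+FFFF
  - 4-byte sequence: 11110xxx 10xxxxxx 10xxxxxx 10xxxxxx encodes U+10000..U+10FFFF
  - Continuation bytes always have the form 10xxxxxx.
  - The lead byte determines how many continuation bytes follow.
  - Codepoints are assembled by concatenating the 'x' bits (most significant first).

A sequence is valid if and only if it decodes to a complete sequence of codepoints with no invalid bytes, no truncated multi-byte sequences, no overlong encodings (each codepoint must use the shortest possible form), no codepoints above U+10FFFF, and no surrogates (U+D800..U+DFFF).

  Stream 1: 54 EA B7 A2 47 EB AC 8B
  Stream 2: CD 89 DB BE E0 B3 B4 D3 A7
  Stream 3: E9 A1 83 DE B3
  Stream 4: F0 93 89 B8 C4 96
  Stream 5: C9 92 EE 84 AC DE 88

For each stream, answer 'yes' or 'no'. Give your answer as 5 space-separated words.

Stream 1: decodes cleanly. VALID
Stream 2: decodes cleanly. VALID
Stream 3: decodes cleanly. VALID
Stream 4: decodes cleanly. VALID
Stream 5: decodes cleanly. VALID

Answer: yes yes yes yes yes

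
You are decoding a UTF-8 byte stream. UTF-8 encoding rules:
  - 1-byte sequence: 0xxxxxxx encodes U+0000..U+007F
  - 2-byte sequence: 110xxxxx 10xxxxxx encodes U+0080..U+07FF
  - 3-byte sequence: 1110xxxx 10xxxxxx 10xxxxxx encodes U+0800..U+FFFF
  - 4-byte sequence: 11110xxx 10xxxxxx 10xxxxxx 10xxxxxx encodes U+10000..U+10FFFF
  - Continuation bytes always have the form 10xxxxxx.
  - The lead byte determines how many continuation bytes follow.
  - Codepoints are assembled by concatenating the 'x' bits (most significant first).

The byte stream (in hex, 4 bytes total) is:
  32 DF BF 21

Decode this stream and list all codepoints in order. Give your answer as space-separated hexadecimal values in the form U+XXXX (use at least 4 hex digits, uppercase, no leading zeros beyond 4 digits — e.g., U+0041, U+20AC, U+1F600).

Answer: U+0032 U+07FF U+0021

Derivation:
Byte[0]=32: 1-byte ASCII. cp=U+0032
Byte[1]=DF: 2-byte lead, need 1 cont bytes. acc=0x1F
Byte[2]=BF: continuation. acc=(acc<<6)|0x3F=0x7FF
Completed: cp=U+07FF (starts at byte 1)
Byte[3]=21: 1-byte ASCII. cp=U+0021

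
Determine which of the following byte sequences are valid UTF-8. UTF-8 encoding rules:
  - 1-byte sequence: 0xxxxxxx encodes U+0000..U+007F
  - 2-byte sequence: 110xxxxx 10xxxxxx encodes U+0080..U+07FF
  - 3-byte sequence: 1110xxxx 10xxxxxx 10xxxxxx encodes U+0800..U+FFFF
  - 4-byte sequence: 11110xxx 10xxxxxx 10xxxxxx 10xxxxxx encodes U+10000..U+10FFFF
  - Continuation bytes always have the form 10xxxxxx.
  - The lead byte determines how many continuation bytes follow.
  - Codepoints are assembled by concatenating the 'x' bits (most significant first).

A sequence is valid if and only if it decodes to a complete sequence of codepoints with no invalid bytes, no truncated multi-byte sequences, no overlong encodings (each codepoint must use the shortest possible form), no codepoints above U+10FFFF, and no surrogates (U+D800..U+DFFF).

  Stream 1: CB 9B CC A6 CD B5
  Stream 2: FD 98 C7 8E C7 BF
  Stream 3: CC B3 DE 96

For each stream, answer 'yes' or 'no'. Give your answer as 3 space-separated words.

Stream 1: decodes cleanly. VALID
Stream 2: error at byte offset 0. INVALID
Stream 3: decodes cleanly. VALID

Answer: yes no yes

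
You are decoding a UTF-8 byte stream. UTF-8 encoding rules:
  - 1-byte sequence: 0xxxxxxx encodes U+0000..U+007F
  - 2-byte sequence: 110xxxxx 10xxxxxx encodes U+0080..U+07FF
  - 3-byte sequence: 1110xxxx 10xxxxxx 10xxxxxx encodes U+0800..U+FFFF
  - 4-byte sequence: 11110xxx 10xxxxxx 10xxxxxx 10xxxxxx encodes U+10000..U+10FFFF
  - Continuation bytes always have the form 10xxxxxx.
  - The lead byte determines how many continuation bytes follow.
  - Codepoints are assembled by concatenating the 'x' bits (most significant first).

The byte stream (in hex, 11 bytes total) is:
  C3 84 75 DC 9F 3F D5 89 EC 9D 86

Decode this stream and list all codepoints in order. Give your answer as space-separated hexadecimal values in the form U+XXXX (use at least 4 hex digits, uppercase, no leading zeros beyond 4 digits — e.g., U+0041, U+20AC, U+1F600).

Answer: U+00C4 U+0075 U+071F U+003F U+0549 U+C746

Derivation:
Byte[0]=C3: 2-byte lead, need 1 cont bytes. acc=0x3
Byte[1]=84: continuation. acc=(acc<<6)|0x04=0xC4
Completed: cp=U+00C4 (starts at byte 0)
Byte[2]=75: 1-byte ASCII. cp=U+0075
Byte[3]=DC: 2-byte lead, need 1 cont bytes. acc=0x1C
Byte[4]=9F: continuation. acc=(acc<<6)|0x1F=0x71F
Completed: cp=U+071F (starts at byte 3)
Byte[5]=3F: 1-byte ASCII. cp=U+003F
Byte[6]=D5: 2-byte lead, need 1 cont bytes. acc=0x15
Byte[7]=89: continuation. acc=(acc<<6)|0x09=0x549
Completed: cp=U+0549 (starts at byte 6)
Byte[8]=EC: 3-byte lead, need 2 cont bytes. acc=0xC
Byte[9]=9D: continuation. acc=(acc<<6)|0x1D=0x31D
Byte[10]=86: continuation. acc=(acc<<6)|0x06=0xC746
Completed: cp=U+C746 (starts at byte 8)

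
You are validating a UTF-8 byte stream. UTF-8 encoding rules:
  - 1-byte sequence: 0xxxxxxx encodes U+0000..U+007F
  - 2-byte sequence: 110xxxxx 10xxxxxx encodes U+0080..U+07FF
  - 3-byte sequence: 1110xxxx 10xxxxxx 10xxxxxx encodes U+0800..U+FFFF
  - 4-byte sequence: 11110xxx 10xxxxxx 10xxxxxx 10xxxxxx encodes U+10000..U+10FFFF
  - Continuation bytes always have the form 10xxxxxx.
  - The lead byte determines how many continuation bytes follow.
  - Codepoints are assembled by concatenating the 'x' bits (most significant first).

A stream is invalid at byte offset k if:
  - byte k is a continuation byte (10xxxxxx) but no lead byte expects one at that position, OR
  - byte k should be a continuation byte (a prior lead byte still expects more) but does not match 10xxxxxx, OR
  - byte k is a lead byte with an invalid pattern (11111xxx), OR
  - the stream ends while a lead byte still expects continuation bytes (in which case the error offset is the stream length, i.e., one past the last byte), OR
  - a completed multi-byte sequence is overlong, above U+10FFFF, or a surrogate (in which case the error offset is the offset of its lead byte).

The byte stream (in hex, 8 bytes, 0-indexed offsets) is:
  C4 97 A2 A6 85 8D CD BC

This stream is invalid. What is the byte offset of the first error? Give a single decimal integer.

Answer: 2

Derivation:
Byte[0]=C4: 2-byte lead, need 1 cont bytes. acc=0x4
Byte[1]=97: continuation. acc=(acc<<6)|0x17=0x117
Completed: cp=U+0117 (starts at byte 0)
Byte[2]=A2: INVALID lead byte (not 0xxx/110x/1110/11110)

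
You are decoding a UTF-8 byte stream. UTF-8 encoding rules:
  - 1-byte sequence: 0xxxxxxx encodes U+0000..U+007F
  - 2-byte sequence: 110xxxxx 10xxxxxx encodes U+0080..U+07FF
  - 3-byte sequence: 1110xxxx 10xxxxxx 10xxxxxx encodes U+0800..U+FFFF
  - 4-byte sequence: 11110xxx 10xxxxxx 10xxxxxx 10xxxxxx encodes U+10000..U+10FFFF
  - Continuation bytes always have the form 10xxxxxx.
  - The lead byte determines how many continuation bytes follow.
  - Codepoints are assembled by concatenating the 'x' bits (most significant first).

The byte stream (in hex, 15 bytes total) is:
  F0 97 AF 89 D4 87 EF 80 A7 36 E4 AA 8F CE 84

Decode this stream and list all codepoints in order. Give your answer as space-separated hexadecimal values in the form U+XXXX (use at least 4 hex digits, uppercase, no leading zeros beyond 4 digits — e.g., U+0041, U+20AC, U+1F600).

Byte[0]=F0: 4-byte lead, need 3 cont bytes. acc=0x0
Byte[1]=97: continuation. acc=(acc<<6)|0x17=0x17
Byte[2]=AF: continuation. acc=(acc<<6)|0x2F=0x5EF
Byte[3]=89: continuation. acc=(acc<<6)|0x09=0x17BC9
Completed: cp=U+17BC9 (starts at byte 0)
Byte[4]=D4: 2-byte lead, need 1 cont bytes. acc=0x14
Byte[5]=87: continuation. acc=(acc<<6)|0x07=0x507
Completed: cp=U+0507 (starts at byte 4)
Byte[6]=EF: 3-byte lead, need 2 cont bytes. acc=0xF
Byte[7]=80: continuation. acc=(acc<<6)|0x00=0x3C0
Byte[8]=A7: continuation. acc=(acc<<6)|0x27=0xF027
Completed: cp=U+F027 (starts at byte 6)
Byte[9]=36: 1-byte ASCII. cp=U+0036
Byte[10]=E4: 3-byte lead, need 2 cont bytes. acc=0x4
Byte[11]=AA: continuation. acc=(acc<<6)|0x2A=0x12A
Byte[12]=8F: continuation. acc=(acc<<6)|0x0F=0x4A8F
Completed: cp=U+4A8F (starts at byte 10)
Byte[13]=CE: 2-byte lead, need 1 cont bytes. acc=0xE
Byte[14]=84: continuation. acc=(acc<<6)|0x04=0x384
Completed: cp=U+0384 (starts at byte 13)

Answer: U+17BC9 U+0507 U+F027 U+0036 U+4A8F U+0384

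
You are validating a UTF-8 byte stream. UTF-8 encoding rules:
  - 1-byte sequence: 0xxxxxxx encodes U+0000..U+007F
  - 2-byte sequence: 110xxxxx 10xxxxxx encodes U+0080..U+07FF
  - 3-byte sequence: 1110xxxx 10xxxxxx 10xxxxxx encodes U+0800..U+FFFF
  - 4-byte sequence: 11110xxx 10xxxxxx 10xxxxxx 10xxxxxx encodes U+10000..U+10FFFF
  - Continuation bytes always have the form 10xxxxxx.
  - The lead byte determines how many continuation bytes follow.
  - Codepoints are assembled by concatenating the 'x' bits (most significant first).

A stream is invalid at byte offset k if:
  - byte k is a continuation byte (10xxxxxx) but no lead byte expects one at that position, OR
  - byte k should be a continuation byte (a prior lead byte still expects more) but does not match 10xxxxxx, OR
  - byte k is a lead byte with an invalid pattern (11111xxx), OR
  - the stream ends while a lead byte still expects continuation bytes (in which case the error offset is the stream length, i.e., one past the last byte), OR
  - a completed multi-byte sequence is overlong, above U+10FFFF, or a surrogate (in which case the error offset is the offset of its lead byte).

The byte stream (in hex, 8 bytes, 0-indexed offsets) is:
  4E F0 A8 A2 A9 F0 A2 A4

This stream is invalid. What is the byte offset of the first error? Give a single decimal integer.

Answer: 8

Derivation:
Byte[0]=4E: 1-byte ASCII. cp=U+004E
Byte[1]=F0: 4-byte lead, need 3 cont bytes. acc=0x0
Byte[2]=A8: continuation. acc=(acc<<6)|0x28=0x28
Byte[3]=A2: continuation. acc=(acc<<6)|0x22=0xA22
Byte[4]=A9: continuation. acc=(acc<<6)|0x29=0x288A9
Completed: cp=U+288A9 (starts at byte 1)
Byte[5]=F0: 4-byte lead, need 3 cont bytes. acc=0x0
Byte[6]=A2: continuation. acc=(acc<<6)|0x22=0x22
Byte[7]=A4: continuation. acc=(acc<<6)|0x24=0x8A4
Byte[8]: stream ended, expected continuation. INVALID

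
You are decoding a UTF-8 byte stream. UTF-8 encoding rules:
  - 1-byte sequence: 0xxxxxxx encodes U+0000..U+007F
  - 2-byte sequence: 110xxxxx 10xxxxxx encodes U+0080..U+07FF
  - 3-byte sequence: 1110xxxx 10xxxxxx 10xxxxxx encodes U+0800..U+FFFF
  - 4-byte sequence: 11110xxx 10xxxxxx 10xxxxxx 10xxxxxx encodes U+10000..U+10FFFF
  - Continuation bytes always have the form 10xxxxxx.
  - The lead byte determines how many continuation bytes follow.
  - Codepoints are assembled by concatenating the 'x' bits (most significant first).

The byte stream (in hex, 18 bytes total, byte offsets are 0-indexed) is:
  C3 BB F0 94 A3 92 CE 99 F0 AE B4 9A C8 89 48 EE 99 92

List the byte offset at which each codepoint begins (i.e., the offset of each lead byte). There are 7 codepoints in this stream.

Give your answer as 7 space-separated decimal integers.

Answer: 0 2 6 8 12 14 15

Derivation:
Byte[0]=C3: 2-byte lead, need 1 cont bytes. acc=0x3
Byte[1]=BB: continuation. acc=(acc<<6)|0x3B=0xFB
Completed: cp=U+00FB (starts at byte 0)
Byte[2]=F0: 4-byte lead, need 3 cont bytes. acc=0x0
Byte[3]=94: continuation. acc=(acc<<6)|0x14=0x14
Byte[4]=A3: continuation. acc=(acc<<6)|0x23=0x523
Byte[5]=92: continuation. acc=(acc<<6)|0x12=0x148D2
Completed: cp=U+148D2 (starts at byte 2)
Byte[6]=CE: 2-byte lead, need 1 cont bytes. acc=0xE
Byte[7]=99: continuation. acc=(acc<<6)|0x19=0x399
Completed: cp=U+0399 (starts at byte 6)
Byte[8]=F0: 4-byte lead, need 3 cont bytes. acc=0x0
Byte[9]=AE: continuation. acc=(acc<<6)|0x2E=0x2E
Byte[10]=B4: continuation. acc=(acc<<6)|0x34=0xBB4
Byte[11]=9A: continuation. acc=(acc<<6)|0x1A=0x2ED1A
Completed: cp=U+2ED1A (starts at byte 8)
Byte[12]=C8: 2-byte lead, need 1 cont bytes. acc=0x8
Byte[13]=89: continuation. acc=(acc<<6)|0x09=0x209
Completed: cp=U+0209 (starts at byte 12)
Byte[14]=48: 1-byte ASCII. cp=U+0048
Byte[15]=EE: 3-byte lead, need 2 cont bytes. acc=0xE
Byte[16]=99: continuation. acc=(acc<<6)|0x19=0x399
Byte[17]=92: continuation. acc=(acc<<6)|0x12=0xE652
Completed: cp=U+E652 (starts at byte 15)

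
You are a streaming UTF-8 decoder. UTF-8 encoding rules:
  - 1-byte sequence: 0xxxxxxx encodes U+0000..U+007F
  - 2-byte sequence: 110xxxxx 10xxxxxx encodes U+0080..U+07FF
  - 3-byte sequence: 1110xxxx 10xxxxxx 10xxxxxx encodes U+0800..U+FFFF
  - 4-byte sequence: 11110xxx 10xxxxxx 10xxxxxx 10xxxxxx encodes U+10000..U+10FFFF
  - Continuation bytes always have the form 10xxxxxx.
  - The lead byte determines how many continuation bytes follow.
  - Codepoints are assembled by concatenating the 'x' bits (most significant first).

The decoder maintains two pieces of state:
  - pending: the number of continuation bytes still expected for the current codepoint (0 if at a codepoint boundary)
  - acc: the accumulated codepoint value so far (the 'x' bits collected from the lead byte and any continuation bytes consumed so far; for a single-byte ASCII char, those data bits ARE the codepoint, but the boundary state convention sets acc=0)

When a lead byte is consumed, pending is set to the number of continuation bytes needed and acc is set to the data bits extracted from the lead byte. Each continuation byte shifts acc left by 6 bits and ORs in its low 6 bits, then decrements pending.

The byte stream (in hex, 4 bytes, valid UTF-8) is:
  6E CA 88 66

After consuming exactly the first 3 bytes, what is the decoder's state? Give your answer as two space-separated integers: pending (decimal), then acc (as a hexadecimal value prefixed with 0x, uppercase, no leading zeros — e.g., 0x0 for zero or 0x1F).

Byte[0]=6E: 1-byte. pending=0, acc=0x0
Byte[1]=CA: 2-byte lead. pending=1, acc=0xA
Byte[2]=88: continuation. acc=(acc<<6)|0x08=0x288, pending=0

Answer: 0 0x288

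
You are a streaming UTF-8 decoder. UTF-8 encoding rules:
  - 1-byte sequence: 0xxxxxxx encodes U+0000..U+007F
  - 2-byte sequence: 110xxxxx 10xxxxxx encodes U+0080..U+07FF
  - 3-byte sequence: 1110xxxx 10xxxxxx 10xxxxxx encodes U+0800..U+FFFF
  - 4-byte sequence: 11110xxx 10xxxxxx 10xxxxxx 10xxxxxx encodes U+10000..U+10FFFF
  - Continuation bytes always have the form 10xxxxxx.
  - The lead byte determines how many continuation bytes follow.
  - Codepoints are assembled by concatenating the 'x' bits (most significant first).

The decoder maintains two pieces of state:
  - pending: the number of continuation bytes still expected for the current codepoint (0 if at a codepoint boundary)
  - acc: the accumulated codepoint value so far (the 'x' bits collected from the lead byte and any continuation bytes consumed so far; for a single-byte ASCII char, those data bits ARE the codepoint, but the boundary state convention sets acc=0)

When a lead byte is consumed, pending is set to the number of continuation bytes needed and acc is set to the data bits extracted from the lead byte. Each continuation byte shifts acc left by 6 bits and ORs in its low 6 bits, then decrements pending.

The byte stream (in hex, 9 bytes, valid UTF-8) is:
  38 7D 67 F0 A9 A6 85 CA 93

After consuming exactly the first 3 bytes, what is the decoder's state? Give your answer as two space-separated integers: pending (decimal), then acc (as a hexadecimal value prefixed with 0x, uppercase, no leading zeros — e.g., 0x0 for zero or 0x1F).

Answer: 0 0x0

Derivation:
Byte[0]=38: 1-byte. pending=0, acc=0x0
Byte[1]=7D: 1-byte. pending=0, acc=0x0
Byte[2]=67: 1-byte. pending=0, acc=0x0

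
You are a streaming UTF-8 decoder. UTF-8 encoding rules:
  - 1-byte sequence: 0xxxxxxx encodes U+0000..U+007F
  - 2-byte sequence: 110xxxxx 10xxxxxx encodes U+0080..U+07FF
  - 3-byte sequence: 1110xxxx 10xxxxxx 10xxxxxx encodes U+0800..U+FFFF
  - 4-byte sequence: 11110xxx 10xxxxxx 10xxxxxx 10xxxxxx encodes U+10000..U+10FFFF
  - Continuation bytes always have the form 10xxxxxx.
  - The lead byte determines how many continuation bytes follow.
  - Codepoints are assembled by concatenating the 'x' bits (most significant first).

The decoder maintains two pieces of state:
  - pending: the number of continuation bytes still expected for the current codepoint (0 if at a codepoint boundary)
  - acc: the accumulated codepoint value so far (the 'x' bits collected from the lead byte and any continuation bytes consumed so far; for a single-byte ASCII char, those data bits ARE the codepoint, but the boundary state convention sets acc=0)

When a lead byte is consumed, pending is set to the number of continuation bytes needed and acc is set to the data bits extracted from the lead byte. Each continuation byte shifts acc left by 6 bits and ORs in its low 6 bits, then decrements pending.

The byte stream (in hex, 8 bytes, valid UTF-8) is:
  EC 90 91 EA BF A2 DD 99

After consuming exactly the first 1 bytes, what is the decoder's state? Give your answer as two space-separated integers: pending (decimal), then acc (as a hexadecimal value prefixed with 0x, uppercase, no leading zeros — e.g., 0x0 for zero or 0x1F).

Byte[0]=EC: 3-byte lead. pending=2, acc=0xC

Answer: 2 0xC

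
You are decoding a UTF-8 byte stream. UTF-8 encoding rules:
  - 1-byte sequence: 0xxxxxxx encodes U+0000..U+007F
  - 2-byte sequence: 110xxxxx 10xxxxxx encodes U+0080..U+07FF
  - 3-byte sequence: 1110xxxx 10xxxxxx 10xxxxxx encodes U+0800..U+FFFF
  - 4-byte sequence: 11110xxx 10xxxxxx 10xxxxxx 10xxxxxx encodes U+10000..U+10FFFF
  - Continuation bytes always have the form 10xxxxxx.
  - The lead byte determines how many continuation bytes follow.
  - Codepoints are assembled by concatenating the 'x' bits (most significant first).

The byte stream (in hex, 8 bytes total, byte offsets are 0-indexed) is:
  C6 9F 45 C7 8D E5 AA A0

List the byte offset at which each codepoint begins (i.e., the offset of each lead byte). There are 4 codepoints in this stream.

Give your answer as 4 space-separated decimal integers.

Answer: 0 2 3 5

Derivation:
Byte[0]=C6: 2-byte lead, need 1 cont bytes. acc=0x6
Byte[1]=9F: continuation. acc=(acc<<6)|0x1F=0x19F
Completed: cp=U+019F (starts at byte 0)
Byte[2]=45: 1-byte ASCII. cp=U+0045
Byte[3]=C7: 2-byte lead, need 1 cont bytes. acc=0x7
Byte[4]=8D: continuation. acc=(acc<<6)|0x0D=0x1CD
Completed: cp=U+01CD (starts at byte 3)
Byte[5]=E5: 3-byte lead, need 2 cont bytes. acc=0x5
Byte[6]=AA: continuation. acc=(acc<<6)|0x2A=0x16A
Byte[7]=A0: continuation. acc=(acc<<6)|0x20=0x5AA0
Completed: cp=U+5AA0 (starts at byte 5)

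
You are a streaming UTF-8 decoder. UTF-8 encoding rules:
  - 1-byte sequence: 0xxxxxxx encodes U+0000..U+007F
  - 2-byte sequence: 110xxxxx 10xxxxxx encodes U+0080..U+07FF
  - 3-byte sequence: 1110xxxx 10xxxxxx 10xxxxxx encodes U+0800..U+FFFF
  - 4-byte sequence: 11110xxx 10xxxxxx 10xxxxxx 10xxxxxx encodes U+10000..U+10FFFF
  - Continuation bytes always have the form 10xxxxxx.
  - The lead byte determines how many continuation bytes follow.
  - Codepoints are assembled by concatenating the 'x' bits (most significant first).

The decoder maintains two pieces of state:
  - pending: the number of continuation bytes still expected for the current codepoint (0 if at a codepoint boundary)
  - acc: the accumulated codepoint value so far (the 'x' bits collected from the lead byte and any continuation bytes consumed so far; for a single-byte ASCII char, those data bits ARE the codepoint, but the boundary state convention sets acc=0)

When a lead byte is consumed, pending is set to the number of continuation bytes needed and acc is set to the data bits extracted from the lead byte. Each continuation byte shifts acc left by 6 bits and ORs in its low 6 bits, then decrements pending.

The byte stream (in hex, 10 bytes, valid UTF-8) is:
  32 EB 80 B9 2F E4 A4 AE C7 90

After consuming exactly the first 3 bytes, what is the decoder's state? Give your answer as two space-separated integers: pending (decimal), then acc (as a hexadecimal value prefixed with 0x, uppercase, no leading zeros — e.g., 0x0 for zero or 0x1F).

Byte[0]=32: 1-byte. pending=0, acc=0x0
Byte[1]=EB: 3-byte lead. pending=2, acc=0xB
Byte[2]=80: continuation. acc=(acc<<6)|0x00=0x2C0, pending=1

Answer: 1 0x2C0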